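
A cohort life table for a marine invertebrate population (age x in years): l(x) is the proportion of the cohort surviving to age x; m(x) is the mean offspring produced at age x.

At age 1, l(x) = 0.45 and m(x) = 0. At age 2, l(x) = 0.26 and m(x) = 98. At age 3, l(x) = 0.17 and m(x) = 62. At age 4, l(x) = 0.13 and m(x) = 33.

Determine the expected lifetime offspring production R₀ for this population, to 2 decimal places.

40.31

R₀ = Σ l(x) m(x):
  age 1: 0.45 × 0 = 0.0000
  age 2: 0.26 × 98 = 25.4800
  age 3: 0.17 × 62 = 10.5400
  age 4: 0.13 × 33 = 4.2900
R₀ = 0.0000 + 25.4800 + 10.5400 + 4.2900 = 40.3100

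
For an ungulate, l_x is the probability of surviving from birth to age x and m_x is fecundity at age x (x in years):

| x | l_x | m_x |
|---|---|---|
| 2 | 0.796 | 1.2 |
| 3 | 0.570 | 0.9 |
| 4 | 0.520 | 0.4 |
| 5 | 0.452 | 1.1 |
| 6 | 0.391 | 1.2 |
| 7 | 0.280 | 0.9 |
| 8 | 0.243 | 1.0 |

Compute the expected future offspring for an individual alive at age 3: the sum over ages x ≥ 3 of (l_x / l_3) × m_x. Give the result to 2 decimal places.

3.83

l_3 = 0.570. Conditional survival from age 3 to x is l_x / l_3.
  x=3: (0.570/0.570) × 0.9 = 0.9000
  x=4: (0.520/0.570) × 0.4 = 0.3649
  x=5: (0.452/0.570) × 1.1 = 0.8723
  x=6: (0.391/0.570) × 1.2 = 0.8232
  x=7: (0.280/0.570) × 0.9 = 0.4421
  x=8: (0.243/0.570) × 1.0 = 0.4263
Sum = 0.9000 + 0.3649 + 0.8723 + 0.8232 + 0.4421 + 0.4263 = 3.8288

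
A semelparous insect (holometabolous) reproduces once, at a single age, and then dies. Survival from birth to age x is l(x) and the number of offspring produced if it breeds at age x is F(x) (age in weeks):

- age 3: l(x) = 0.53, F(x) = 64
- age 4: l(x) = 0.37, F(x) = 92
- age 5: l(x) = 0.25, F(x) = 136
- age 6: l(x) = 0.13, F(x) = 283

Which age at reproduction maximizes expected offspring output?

Expected offspring if breeding at age x = l(x) × F(x):
  age 3: 0.53 × 64 = 33.920
  age 4: 0.37 × 92 = 34.040
  age 5: 0.25 × 136 = 34.000
  age 6: 0.13 × 283 = 36.790
Maximum at age 6 (36.790).

6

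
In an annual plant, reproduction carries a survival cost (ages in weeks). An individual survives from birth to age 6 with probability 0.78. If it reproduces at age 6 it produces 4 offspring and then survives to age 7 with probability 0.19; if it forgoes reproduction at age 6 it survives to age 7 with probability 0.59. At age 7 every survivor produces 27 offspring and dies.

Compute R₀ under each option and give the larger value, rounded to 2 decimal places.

12.43

breed at age 6: R₀ = 0.78 × (4 + 0.19 × 27) = 0.78 × 9.1300 = 7.1214
delay to age 7: R₀ = 0.78 × (0.59 × 27) = 0.78 × 15.9300 = 12.4254
Higher: delay to age 7 (12.4254).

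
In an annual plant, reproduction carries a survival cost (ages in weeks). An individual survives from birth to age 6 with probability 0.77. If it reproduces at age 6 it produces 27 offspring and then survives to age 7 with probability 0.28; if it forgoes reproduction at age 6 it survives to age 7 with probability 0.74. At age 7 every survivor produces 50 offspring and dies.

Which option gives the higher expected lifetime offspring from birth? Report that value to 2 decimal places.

breed at age 6: R₀ = 0.77 × (27 + 0.28 × 50) = 0.77 × 41.0000 = 31.5700
delay to age 7: R₀ = 0.77 × (0.74 × 50) = 0.77 × 37.0000 = 28.4900
Higher: breed at age 6 (31.5700).

31.57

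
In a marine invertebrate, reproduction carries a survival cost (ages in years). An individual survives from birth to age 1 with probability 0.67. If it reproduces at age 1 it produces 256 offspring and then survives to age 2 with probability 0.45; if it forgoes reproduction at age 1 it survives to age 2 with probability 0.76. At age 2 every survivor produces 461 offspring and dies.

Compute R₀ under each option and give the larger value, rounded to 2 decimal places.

breed at age 1: R₀ = 0.67 × (256 + 0.45 × 461) = 0.67 × 463.4500 = 310.5115
delay to age 2: R₀ = 0.67 × (0.76 × 461) = 0.67 × 350.3600 = 234.7412
Higher: breed at age 1 (310.5115).

310.51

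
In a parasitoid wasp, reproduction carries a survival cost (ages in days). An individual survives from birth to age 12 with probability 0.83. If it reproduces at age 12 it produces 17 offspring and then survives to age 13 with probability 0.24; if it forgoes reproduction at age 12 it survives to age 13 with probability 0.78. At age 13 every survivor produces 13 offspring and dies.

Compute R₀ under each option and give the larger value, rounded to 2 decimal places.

16.70

breed at age 12: R₀ = 0.83 × (17 + 0.24 × 13) = 0.83 × 20.1200 = 16.6996
delay to age 13: R₀ = 0.83 × (0.78 × 13) = 0.83 × 10.1400 = 8.4162
Higher: breed at age 12 (16.6996).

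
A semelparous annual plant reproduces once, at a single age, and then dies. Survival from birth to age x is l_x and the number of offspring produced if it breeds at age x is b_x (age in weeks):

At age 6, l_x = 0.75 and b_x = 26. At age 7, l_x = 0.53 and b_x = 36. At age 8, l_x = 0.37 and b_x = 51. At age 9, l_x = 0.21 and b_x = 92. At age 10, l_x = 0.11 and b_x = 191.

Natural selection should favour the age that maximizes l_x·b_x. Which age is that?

10

Expected offspring if breeding at age x = l_x × b_x:
  age 6: 0.75 × 26 = 19.500
  age 7: 0.53 × 36 = 19.080
  age 8: 0.37 × 51 = 18.870
  age 9: 0.21 × 92 = 19.320
  age 10: 0.11 × 191 = 21.010
Maximum at age 10 (21.010).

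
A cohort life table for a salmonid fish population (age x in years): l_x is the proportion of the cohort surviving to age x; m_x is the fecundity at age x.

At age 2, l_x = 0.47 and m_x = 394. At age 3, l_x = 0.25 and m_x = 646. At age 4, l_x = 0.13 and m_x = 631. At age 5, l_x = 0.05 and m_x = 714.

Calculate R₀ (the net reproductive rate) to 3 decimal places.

464.410

R₀ = Σ l_x m_x:
  age 2: 0.47 × 394 = 185.1800
  age 3: 0.25 × 646 = 161.5000
  age 4: 0.13 × 631 = 82.0300
  age 5: 0.05 × 714 = 35.7000
R₀ = 185.1800 + 161.5000 + 82.0300 + 35.7000 = 464.4100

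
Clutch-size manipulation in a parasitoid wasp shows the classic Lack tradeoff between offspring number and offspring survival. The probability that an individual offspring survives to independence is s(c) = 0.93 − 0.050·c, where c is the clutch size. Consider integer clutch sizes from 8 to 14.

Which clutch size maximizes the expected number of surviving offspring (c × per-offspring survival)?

Expected surviving offspring = c × s(c):
  c=8: 8 × 0.530 = 4.240
  c=9: 9 × 0.480 = 4.320
  c=10: 10 × 0.430 = 4.300
  c=11: 11 × 0.380 = 4.180
  c=12: 12 × 0.330 = 3.960
  c=13: 13 × 0.280 = 3.640
  c=14: 14 × 0.230 = 3.220
Maximum at c = 9 (4.320 surviving offspring).

9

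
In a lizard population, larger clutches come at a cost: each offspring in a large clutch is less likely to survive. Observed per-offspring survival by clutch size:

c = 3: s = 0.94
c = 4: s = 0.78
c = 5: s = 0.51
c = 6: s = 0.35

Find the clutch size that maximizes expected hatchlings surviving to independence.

4

Expected hatchlings surviving to independence = c × s(c):
  c=3: 3 × 0.94 = 2.820
  c=4: 4 × 0.78 = 3.120
  c=5: 5 × 0.51 = 2.550
  c=6: 6 × 0.35 = 2.100
Maximum at c = 4 (3.120 hatchlings surviving to independence).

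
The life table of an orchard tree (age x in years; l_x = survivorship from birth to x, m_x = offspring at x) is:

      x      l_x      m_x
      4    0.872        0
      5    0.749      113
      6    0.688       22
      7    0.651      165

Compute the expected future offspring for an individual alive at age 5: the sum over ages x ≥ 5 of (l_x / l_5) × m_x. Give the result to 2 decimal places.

l_5 = 0.749. Conditional survival from age 5 to x is l_x / l_5.
  x=5: (0.749/0.749) × 113 = 113.0000
  x=6: (0.688/0.749) × 22 = 20.2083
  x=7: (0.651/0.749) × 165 = 143.4112
Sum = 113.0000 + 20.2083 + 143.4112 = 276.6195

276.62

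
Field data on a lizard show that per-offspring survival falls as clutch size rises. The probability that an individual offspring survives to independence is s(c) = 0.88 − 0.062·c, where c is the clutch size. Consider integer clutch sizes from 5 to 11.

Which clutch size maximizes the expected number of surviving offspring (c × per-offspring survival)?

7

Expected surviving offspring = c × s(c):
  c=5: 5 × 0.570 = 2.850
  c=6: 6 × 0.508 = 3.048
  c=7: 7 × 0.446 = 3.122
  c=8: 8 × 0.384 = 3.072
  c=9: 9 × 0.322 = 2.898
  c=10: 10 × 0.260 = 2.600
  c=11: 11 × 0.198 = 2.178
Maximum at c = 7 (3.122 surviving offspring).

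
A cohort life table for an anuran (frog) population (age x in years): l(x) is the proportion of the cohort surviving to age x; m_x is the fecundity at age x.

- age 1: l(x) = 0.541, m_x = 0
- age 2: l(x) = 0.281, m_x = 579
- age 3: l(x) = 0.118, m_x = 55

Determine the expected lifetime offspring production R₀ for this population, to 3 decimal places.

R₀ = Σ l(x) m_x:
  age 1: 0.541 × 0 = 0.0000
  age 2: 0.281 × 579 = 162.6990
  age 3: 0.118 × 55 = 6.4900
R₀ = 0.0000 + 162.6990 + 6.4900 = 169.1890

169.189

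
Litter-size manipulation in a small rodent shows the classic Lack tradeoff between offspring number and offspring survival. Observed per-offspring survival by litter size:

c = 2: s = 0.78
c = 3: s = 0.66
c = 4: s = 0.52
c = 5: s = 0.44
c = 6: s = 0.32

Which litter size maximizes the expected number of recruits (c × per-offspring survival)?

5

Expected recruits = c × s(c):
  c=2: 2 × 0.78 = 1.560
  c=3: 3 × 0.66 = 1.980
  c=4: 4 × 0.52 = 2.080
  c=5: 5 × 0.44 = 2.200
  c=6: 6 × 0.32 = 1.920
Maximum at c = 5 (2.200 recruits).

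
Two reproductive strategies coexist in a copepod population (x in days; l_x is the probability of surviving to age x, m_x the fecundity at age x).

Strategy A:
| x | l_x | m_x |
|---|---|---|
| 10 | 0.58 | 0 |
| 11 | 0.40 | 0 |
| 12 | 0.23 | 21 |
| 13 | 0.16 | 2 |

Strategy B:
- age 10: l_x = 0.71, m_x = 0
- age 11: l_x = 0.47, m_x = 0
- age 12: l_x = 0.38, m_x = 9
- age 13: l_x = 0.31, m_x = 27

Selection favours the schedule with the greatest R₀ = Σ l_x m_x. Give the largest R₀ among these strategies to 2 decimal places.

11.79

Strategy A: R₀ = 0.58×0 + 0.40×0 + 0.23×21 + 0.16×2 = 5.1500
Strategy B: R₀ = 0.71×0 + 0.47×0 + 0.38×9 + 0.31×27 = 11.7900
Highest R₀: strategy B with 11.7900.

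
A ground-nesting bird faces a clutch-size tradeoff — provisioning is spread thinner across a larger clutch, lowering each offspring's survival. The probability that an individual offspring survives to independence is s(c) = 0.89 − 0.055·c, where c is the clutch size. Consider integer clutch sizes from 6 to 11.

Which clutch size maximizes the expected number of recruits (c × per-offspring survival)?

8

Expected recruits = c × s(c):
  c=6: 6 × 0.560 = 3.360
  c=7: 7 × 0.505 = 3.535
  c=8: 8 × 0.450 = 3.600
  c=9: 9 × 0.395 = 3.555
  c=10: 10 × 0.340 = 3.400
  c=11: 11 × 0.285 = 3.135
Maximum at c = 8 (3.600 recruits).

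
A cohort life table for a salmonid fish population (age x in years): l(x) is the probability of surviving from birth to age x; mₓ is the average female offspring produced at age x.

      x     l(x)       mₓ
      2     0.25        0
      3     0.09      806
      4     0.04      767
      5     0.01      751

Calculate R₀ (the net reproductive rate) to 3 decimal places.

110.730

R₀ = Σ l(x) mₓ:
  age 2: 0.25 × 0 = 0.0000
  age 3: 0.09 × 806 = 72.5400
  age 4: 0.04 × 767 = 30.6800
  age 5: 0.01 × 751 = 7.5100
R₀ = 0.0000 + 72.5400 + 30.6800 + 7.5100 = 110.7300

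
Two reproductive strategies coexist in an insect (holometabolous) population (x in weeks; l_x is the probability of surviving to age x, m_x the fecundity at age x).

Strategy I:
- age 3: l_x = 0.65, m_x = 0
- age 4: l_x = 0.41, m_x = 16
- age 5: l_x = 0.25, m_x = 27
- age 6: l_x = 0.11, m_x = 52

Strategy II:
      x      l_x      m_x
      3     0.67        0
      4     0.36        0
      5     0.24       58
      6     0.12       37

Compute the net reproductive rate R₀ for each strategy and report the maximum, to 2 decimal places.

Strategy I: R₀ = 0.65×0 + 0.41×16 + 0.25×27 + 0.11×52 = 19.0300
Strategy II: R₀ = 0.67×0 + 0.36×0 + 0.24×58 + 0.12×37 = 18.3600
Highest R₀: strategy I with 19.0300.

19.03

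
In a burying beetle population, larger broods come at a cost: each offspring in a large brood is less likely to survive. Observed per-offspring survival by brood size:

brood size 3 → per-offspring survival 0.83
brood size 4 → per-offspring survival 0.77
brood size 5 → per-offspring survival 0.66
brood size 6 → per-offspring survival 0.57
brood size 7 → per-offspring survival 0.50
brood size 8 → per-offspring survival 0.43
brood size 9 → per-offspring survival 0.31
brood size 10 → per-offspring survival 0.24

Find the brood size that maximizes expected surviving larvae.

7

Expected surviving larvae = c × s(c):
  c=3: 3 × 0.83 = 2.490
  c=4: 4 × 0.77 = 3.080
  c=5: 5 × 0.66 = 3.300
  c=6: 6 × 0.57 = 3.420
  c=7: 7 × 0.50 = 3.500
  c=8: 8 × 0.43 = 3.440
  c=9: 9 × 0.31 = 2.790
  c=10: 10 × 0.24 = 2.400
Maximum at c = 7 (3.500 surviving larvae).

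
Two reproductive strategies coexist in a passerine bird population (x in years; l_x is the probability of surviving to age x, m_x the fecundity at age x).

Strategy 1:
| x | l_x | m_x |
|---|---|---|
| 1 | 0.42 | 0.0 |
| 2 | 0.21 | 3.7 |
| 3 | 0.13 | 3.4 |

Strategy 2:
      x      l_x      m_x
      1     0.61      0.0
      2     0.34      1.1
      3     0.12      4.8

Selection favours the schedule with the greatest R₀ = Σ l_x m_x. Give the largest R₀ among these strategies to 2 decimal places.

1.22

Strategy 1: R₀ = 0.42×0.0 + 0.21×3.7 + 0.13×3.4 = 1.2190
Strategy 2: R₀ = 0.61×0.0 + 0.34×1.1 + 0.12×4.8 = 0.9500
Highest R₀: strategy 1 with 1.2190.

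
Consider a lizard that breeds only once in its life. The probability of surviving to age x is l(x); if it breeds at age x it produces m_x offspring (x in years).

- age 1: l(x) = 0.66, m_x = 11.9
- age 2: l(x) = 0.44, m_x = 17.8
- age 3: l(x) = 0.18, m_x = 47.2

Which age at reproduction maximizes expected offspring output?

3

Expected offspring if breeding at age x = l(x) × m_x:
  age 1: 0.66 × 11.9 = 7.854
  age 2: 0.44 × 17.8 = 7.832
  age 3: 0.18 × 47.2 = 8.496
Maximum at age 3 (8.496).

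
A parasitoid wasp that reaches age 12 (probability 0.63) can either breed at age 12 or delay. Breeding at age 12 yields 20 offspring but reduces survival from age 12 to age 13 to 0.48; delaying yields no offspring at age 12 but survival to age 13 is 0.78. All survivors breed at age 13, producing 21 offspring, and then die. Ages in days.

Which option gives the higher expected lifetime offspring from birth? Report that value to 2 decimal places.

18.95

breed at age 12: R₀ = 0.63 × (20 + 0.48 × 21) = 0.63 × 30.0800 = 18.9504
delay to age 13: R₀ = 0.63 × (0.78 × 21) = 0.63 × 16.3800 = 10.3194
Higher: breed at age 12 (18.9504).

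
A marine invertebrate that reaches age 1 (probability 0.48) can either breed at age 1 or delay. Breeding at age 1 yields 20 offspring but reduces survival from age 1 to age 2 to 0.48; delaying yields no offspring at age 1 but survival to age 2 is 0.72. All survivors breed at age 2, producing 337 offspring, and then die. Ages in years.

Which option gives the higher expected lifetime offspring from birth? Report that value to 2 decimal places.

116.47

breed at age 1: R₀ = 0.48 × (20 + 0.48 × 337) = 0.48 × 181.7600 = 87.2448
delay to age 2: R₀ = 0.48 × (0.72 × 337) = 0.48 × 242.6400 = 116.4672
Higher: delay to age 2 (116.4672).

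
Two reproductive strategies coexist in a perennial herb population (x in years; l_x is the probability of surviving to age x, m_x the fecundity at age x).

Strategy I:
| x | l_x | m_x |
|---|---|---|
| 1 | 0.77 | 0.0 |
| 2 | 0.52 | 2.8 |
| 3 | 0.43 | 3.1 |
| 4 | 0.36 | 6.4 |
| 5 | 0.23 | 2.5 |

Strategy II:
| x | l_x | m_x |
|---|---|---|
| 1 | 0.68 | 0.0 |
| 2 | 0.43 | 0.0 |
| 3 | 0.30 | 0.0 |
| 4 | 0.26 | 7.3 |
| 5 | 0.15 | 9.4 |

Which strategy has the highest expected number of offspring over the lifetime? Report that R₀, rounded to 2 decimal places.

Strategy I: R₀ = 0.77×0.0 + 0.52×2.8 + 0.43×3.1 + 0.36×6.4 + 0.23×2.5 = 5.6680
Strategy II: R₀ = 0.68×0.0 + 0.43×0.0 + 0.30×0.0 + 0.26×7.3 + 0.15×9.4 = 3.3080
Highest R₀: strategy I with 5.6680.

5.67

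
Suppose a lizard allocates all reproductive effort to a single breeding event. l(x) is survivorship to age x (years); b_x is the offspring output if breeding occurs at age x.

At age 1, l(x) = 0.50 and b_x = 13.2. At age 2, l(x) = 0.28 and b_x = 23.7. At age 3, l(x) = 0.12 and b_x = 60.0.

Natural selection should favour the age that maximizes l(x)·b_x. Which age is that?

3

Expected offspring if breeding at age x = l(x) × b_x:
  age 1: 0.50 × 13.2 = 6.600
  age 2: 0.28 × 23.7 = 6.636
  age 3: 0.12 × 60.0 = 7.200
Maximum at age 3 (7.200).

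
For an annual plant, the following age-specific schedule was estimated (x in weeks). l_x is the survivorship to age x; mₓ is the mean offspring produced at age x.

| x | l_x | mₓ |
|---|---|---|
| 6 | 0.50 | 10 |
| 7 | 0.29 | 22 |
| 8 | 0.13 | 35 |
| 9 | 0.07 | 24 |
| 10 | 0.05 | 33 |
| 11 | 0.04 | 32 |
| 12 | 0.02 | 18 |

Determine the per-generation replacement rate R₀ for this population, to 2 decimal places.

20.90

R₀ = Σ l_x mₓ:
  age 6: 0.50 × 10 = 5.0000
  age 7: 0.29 × 22 = 6.3800
  age 8: 0.13 × 35 = 4.5500
  age 9: 0.07 × 24 = 1.6800
  age 10: 0.05 × 33 = 1.6500
  age 11: 0.04 × 32 = 1.2800
  age 12: 0.02 × 18 = 0.3600
R₀ = 5.0000 + 6.3800 + 4.5500 + 1.6800 + 1.6500 + 1.2800 + 0.3600 = 20.9000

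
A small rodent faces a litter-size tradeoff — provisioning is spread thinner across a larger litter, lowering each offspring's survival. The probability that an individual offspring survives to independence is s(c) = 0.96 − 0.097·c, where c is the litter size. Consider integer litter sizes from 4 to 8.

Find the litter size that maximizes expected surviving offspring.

Expected surviving offspring = c × s(c):
  c=4: 4 × 0.572 = 2.288
  c=5: 5 × 0.475 = 2.375
  c=6: 6 × 0.378 = 2.268
  c=7: 7 × 0.281 = 1.967
  c=8: 8 × 0.184 = 1.472
Maximum at c = 5 (2.375 surviving offspring).

5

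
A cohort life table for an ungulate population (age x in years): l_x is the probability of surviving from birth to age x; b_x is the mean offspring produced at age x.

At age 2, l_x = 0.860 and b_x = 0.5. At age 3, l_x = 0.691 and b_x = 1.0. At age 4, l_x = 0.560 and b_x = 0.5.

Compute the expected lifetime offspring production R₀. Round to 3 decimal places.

1.401

R₀ = Σ l_x b_x:
  age 2: 0.860 × 0.5 = 0.4300
  age 3: 0.691 × 1.0 = 0.6910
  age 4: 0.560 × 0.5 = 0.2800
R₀ = 0.4300 + 0.6910 + 0.2800 = 1.4010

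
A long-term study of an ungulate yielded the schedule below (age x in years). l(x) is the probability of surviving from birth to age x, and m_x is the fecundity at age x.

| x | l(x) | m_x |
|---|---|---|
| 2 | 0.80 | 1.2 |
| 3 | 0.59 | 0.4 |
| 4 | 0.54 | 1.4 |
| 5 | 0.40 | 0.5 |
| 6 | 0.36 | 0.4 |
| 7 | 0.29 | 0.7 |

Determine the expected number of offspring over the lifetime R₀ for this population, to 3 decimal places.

2.499

R₀ = Σ l(x) m_x:
  age 2: 0.80 × 1.2 = 0.9600
  age 3: 0.59 × 0.4 = 0.2360
  age 4: 0.54 × 1.4 = 0.7560
  age 5: 0.40 × 0.5 = 0.2000
  age 6: 0.36 × 0.4 = 0.1440
  age 7: 0.29 × 0.7 = 0.2030
R₀ = 0.9600 + 0.2360 + 0.7560 + 0.2000 + 0.1440 + 0.2030 = 2.4990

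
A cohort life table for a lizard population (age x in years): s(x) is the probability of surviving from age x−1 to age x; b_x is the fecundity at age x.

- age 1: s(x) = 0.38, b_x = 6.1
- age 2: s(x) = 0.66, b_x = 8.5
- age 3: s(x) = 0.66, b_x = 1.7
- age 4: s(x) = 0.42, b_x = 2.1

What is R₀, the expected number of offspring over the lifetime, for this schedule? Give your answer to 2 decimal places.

4.88

Survivorship from birth: l_x = s_1·s_2·…·s_x.
  l_1 = 0.38000
  l_2 = 0.25080
  l_3 = 0.16553
  l_4 = 0.06952
R₀ = Σ l_x b_x:
  age 1: 0.38000 × 6.1 = 2.3180
  age 2: 0.25080 × 8.5 = 2.1318
  age 3: 0.16553 × 1.7 = 0.2814
  age 4: 0.06952 × 2.1 = 0.1460
R₀ = 2.3180 + 2.1318 + 0.2814 + 0.1460 = 4.8772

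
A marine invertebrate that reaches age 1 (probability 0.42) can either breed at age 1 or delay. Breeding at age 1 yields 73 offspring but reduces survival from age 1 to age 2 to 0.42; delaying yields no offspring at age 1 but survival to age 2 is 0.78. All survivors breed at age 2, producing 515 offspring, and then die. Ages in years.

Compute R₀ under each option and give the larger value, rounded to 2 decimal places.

breed at age 1: R₀ = 0.42 × (73 + 0.42 × 515) = 0.42 × 289.3000 = 121.5060
delay to age 2: R₀ = 0.42 × (0.78 × 515) = 0.42 × 401.7000 = 168.7140
Higher: delay to age 2 (168.7140).

168.71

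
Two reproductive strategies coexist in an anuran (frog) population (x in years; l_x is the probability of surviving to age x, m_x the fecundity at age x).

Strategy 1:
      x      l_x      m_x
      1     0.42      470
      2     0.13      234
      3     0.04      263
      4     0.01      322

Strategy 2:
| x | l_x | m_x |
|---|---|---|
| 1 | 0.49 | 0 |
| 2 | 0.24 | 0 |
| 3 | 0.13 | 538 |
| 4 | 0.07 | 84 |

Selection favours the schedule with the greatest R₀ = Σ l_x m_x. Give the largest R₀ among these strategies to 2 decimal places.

241.56

Strategy 1: R₀ = 0.42×470 + 0.13×234 + 0.04×263 + 0.01×322 = 241.5600
Strategy 2: R₀ = 0.49×0 + 0.24×0 + 0.13×538 + 0.07×84 = 75.8200
Highest R₀: strategy 1 with 241.5600.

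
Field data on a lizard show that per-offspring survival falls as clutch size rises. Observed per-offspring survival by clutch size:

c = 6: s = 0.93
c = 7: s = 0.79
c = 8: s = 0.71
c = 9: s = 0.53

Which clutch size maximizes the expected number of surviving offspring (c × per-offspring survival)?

Expected surviving offspring = c × s(c):
  c=6: 6 × 0.93 = 5.580
  c=7: 7 × 0.79 = 5.530
  c=8: 8 × 0.71 = 5.680
  c=9: 9 × 0.53 = 4.770
Maximum at c = 8 (5.680 surviving offspring).

8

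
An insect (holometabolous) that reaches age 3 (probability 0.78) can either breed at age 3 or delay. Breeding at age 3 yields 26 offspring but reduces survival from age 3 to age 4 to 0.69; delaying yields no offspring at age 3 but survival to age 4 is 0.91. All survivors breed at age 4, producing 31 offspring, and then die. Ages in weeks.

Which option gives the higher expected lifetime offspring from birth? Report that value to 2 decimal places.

breed at age 3: R₀ = 0.78 × (26 + 0.69 × 31) = 0.78 × 47.3900 = 36.9642
delay to age 4: R₀ = 0.78 × (0.91 × 31) = 0.78 × 28.2100 = 22.0038
Higher: breed at age 3 (36.9642).

36.96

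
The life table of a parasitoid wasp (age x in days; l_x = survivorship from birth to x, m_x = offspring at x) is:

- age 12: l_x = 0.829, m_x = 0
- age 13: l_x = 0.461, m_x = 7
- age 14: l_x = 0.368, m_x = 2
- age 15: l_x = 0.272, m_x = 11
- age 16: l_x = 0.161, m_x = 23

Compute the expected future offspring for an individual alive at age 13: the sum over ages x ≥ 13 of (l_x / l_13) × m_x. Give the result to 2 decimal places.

l_13 = 0.461. Conditional survival from age 13 to x is l_x / l_13.
  x=13: (0.461/0.461) × 7 = 7.0000
  x=14: (0.368/0.461) × 2 = 1.5965
  x=15: (0.272/0.461) × 11 = 6.4902
  x=16: (0.161/0.461) × 23 = 8.0325
Sum = 7.0000 + 1.5965 + 6.4902 + 8.0325 = 23.1193

23.12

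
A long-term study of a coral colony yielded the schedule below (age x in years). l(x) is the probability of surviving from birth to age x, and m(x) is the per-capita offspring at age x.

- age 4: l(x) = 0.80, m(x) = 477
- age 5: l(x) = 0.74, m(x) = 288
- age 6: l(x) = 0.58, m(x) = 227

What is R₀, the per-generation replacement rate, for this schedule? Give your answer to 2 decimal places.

726.38

R₀ = Σ l(x) m(x):
  age 4: 0.80 × 477 = 381.6000
  age 5: 0.74 × 288 = 213.1200
  age 6: 0.58 × 227 = 131.6600
R₀ = 381.6000 + 213.1200 + 131.6600 = 726.3800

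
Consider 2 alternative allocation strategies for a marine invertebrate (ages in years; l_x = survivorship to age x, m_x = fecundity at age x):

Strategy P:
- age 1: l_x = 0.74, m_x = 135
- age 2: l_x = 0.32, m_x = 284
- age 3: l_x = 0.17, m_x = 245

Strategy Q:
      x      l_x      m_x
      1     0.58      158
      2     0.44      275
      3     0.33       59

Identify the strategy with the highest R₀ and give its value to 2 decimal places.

232.43

Strategy P: R₀ = 0.74×135 + 0.32×284 + 0.17×245 = 232.4300
Strategy Q: R₀ = 0.58×158 + 0.44×275 + 0.33×59 = 232.1100
Highest R₀: strategy P with 232.4300.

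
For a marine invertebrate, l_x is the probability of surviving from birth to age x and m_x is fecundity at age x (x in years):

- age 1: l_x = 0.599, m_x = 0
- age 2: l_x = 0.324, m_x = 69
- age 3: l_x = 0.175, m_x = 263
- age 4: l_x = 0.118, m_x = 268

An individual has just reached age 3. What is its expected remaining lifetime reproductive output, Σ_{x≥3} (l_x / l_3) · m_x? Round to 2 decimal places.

l_3 = 0.175. Conditional survival from age 3 to x is l_x / l_3.
  x=3: (0.175/0.175) × 263 = 263.0000
  x=4: (0.118/0.175) × 268 = 180.7086
Sum = 263.0000 + 180.7086 = 443.7086

443.71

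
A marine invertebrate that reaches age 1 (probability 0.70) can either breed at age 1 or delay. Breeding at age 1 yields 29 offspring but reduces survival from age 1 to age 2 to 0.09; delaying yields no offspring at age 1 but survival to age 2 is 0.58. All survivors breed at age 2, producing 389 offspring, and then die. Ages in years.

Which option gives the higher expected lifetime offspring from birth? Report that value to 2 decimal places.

157.93

breed at age 1: R₀ = 0.70 × (29 + 0.09 × 389) = 0.70 × 64.0100 = 44.8070
delay to age 2: R₀ = 0.70 × (0.58 × 389) = 0.70 × 225.6200 = 157.9340
Higher: delay to age 2 (157.9340).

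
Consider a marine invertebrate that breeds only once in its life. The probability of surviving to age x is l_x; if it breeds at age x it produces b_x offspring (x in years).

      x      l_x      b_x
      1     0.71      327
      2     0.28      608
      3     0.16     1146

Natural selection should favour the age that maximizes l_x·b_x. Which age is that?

Expected offspring if breeding at age x = l_x × b_x:
  age 1: 0.71 × 327 = 232.170
  age 2: 0.28 × 608 = 170.240
  age 3: 0.16 × 1146 = 183.360
Maximum at age 1 (232.170).

1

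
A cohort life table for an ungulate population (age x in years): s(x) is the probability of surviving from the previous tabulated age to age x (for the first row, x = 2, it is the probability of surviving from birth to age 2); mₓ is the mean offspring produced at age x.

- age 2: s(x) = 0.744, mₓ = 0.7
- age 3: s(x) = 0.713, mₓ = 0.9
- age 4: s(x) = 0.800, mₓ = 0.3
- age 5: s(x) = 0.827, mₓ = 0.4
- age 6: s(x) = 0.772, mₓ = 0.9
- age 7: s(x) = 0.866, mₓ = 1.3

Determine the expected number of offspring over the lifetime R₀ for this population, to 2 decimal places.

1.81

Survivorship from birth: l_x = s_2·s_3·…·s_x.
  l_2 = 0.74400
  l_3 = 0.53047
  l_4 = 0.42438
  l_5 = 0.35096
  l_6 = 0.27094
  l_7 = 0.23464
R₀ = Σ l_x mₓ:
  age 2: 0.74400 × 0.7 = 0.5208
  age 3: 0.53047 × 0.9 = 0.4774
  age 4: 0.42438 × 0.3 = 0.1273
  age 5: 0.35096 × 0.4 = 0.1404
  age 6: 0.27094 × 0.9 = 0.2438
  age 7: 0.23464 × 1.3 = 0.3050
R₀ = 0.5208 + 0.4774 + 0.1273 + 0.1404 + 0.2438 + 0.3050 = 1.8148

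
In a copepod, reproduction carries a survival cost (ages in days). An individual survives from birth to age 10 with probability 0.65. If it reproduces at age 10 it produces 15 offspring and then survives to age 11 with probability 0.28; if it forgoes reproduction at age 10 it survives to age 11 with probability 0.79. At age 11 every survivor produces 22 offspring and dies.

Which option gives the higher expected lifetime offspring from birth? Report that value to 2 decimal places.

breed at age 10: R₀ = 0.65 × (15 + 0.28 × 22) = 0.65 × 21.1600 = 13.7540
delay to age 11: R₀ = 0.65 × (0.79 × 22) = 0.65 × 17.3800 = 11.2970
Higher: breed at age 10 (13.7540).

13.75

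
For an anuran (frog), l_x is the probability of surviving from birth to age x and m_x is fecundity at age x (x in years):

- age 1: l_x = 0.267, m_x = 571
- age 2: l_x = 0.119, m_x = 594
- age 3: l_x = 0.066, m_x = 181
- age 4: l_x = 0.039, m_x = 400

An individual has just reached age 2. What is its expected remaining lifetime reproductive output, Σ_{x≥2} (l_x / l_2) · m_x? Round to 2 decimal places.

l_2 = 0.119. Conditional survival from age 2 to x is l_x / l_2.
  x=2: (0.119/0.119) × 594 = 594.0000
  x=3: (0.066/0.119) × 181 = 100.3866
  x=4: (0.039/0.119) × 400 = 131.0924
Sum = 594.0000 + 100.3866 + 131.0924 = 825.4790

825.48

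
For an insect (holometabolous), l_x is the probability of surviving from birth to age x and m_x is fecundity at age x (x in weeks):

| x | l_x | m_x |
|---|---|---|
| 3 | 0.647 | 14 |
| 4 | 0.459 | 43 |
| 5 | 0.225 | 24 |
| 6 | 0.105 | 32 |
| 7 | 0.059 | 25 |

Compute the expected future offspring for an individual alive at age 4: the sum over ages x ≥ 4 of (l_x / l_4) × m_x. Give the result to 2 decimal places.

l_4 = 0.459. Conditional survival from age 4 to x is l_x / l_4.
  x=4: (0.459/0.459) × 43 = 43.0000
  x=5: (0.225/0.459) × 24 = 11.7647
  x=6: (0.105/0.459) × 32 = 7.3203
  x=7: (0.059/0.459) × 25 = 3.2135
Sum = 43.0000 + 11.7647 + 7.3203 + 3.2135 = 65.2985

65.30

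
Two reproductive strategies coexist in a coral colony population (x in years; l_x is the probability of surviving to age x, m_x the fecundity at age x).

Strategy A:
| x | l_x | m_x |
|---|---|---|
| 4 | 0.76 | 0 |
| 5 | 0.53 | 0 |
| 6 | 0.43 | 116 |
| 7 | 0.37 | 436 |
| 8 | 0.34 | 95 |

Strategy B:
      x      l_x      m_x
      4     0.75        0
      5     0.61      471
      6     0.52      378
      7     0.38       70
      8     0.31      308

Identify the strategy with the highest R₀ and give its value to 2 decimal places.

Strategy A: R₀ = 0.76×0 + 0.53×0 + 0.43×116 + 0.37×436 + 0.34×95 = 243.5000
Strategy B: R₀ = 0.75×0 + 0.61×471 + 0.52×378 + 0.38×70 + 0.31×308 = 605.9500
Highest R₀: strategy B with 605.9500.

605.95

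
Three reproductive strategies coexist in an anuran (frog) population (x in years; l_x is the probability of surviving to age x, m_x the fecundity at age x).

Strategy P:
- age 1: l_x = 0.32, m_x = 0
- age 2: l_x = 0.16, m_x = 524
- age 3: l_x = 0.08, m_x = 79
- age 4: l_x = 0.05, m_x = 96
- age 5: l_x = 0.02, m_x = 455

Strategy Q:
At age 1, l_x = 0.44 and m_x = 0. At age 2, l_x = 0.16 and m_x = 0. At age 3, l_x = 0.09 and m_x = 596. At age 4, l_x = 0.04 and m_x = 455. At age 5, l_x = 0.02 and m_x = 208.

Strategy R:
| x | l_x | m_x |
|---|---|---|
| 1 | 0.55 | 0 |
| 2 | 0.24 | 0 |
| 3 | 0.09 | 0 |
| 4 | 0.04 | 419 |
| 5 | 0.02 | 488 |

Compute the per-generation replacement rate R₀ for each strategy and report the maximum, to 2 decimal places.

Strategy P: R₀ = 0.32×0 + 0.16×524 + 0.08×79 + 0.05×96 + 0.02×455 = 104.0600
Strategy Q: R₀ = 0.44×0 + 0.16×0 + 0.09×596 + 0.04×455 + 0.02×208 = 76.0000
Strategy R: R₀ = 0.55×0 + 0.24×0 + 0.09×0 + 0.04×419 + 0.02×488 = 26.5200
Highest R₀: strategy P with 104.0600.

104.06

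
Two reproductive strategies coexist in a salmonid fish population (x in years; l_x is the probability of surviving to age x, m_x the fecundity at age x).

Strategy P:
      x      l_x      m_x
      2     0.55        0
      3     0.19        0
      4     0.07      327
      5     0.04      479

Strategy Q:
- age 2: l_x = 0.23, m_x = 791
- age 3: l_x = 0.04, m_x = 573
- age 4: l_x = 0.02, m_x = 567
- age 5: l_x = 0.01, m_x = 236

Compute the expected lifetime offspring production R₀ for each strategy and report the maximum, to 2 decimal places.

Strategy P: R₀ = 0.55×0 + 0.19×0 + 0.07×327 + 0.04×479 = 42.0500
Strategy Q: R₀ = 0.23×791 + 0.04×573 + 0.02×567 + 0.01×236 = 218.5500
Highest R₀: strategy Q with 218.5500.

218.55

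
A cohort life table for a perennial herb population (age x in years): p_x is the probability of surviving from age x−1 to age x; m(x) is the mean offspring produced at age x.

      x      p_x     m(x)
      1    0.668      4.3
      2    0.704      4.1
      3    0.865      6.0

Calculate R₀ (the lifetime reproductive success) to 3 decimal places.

7.241

Survivorship from birth: l_x = p_1·p_2·…·p_x.
  l_1 = 0.66800
  l_2 = 0.47027
  l_3 = 0.40679
R₀ = Σ l_x m(x):
  age 1: 0.66800 × 4.3 = 2.8724
  age 2: 0.47027 × 4.1 = 1.9281
  age 3: 0.40679 × 6.0 = 2.4407
R₀ = 2.8724 + 1.9281 + 2.4407 = 7.2412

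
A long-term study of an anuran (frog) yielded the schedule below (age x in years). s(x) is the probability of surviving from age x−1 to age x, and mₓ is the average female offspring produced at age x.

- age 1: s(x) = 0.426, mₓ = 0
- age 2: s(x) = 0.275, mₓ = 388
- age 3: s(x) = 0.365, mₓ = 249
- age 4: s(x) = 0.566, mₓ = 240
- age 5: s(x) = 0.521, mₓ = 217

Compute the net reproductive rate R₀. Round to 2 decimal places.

64.65

Survivorship from birth: l_x = s_1·s_2·…·s_x.
  l_1 = 0.42600
  l_2 = 0.11715
  l_3 = 0.04276
  l_4 = 0.02420
  l_5 = 0.01261
R₀ = Σ l_x mₓ:
  age 1: 0.42600 × 0 = 0.0000
  age 2: 0.11715 × 388 = 45.4542
  age 3: 0.04276 × 249 = 10.6472
  age 4: 0.02420 × 240 = 5.8080
  age 5: 0.01261 × 217 = 2.7364
R₀ = 0.0000 + 45.4542 + 10.6472 + 5.8080 + 2.7364 = 64.6458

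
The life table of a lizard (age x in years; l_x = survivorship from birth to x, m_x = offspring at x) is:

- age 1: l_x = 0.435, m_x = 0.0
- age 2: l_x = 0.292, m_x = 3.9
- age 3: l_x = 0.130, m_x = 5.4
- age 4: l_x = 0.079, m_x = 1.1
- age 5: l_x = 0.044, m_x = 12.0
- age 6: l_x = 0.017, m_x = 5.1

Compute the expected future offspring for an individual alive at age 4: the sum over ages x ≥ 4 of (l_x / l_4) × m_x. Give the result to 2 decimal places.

l_4 = 0.079. Conditional survival from age 4 to x is l_x / l_4.
  x=4: (0.079/0.079) × 1.1 = 1.1000
  x=5: (0.044/0.079) × 12.0 = 6.6835
  x=6: (0.017/0.079) × 5.1 = 1.0975
Sum = 1.1000 + 6.6835 + 1.0975 = 8.8810

8.88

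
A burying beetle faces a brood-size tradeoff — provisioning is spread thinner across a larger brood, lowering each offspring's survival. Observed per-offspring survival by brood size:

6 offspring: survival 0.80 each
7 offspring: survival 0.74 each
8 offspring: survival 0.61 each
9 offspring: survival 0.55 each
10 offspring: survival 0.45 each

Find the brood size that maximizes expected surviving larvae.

Expected surviving larvae = c × s(c):
  c=6: 6 × 0.80 = 4.800
  c=7: 7 × 0.74 = 5.180
  c=8: 8 × 0.61 = 4.880
  c=9: 9 × 0.55 = 4.950
  c=10: 10 × 0.45 = 4.500
Maximum at c = 7 (5.180 surviving larvae).

7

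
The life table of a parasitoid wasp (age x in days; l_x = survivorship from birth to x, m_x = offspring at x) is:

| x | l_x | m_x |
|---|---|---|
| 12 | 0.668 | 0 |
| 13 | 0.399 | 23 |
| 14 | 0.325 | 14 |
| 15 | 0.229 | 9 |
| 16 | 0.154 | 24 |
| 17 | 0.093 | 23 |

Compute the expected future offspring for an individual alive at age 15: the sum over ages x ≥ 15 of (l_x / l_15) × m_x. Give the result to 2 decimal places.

l_15 = 0.229. Conditional survival from age 15 to x is l_x / l_15.
  x=15: (0.229/0.229) × 9 = 9.0000
  x=16: (0.154/0.229) × 24 = 16.1397
  x=17: (0.093/0.229) × 23 = 9.3406
Sum = 9.0000 + 16.1397 + 9.3406 = 34.4803

34.48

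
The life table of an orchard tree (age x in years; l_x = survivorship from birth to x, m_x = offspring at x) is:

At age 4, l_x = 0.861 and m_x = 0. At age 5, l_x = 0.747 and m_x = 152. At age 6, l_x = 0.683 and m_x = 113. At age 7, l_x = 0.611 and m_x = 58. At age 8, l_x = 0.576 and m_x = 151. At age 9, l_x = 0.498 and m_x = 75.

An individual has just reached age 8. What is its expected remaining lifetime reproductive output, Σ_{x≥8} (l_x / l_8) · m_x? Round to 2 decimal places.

l_8 = 0.576. Conditional survival from age 8 to x is l_x / l_8.
  x=8: (0.576/0.576) × 151 = 151.0000
  x=9: (0.498/0.576) × 75 = 64.8438
Sum = 151.0000 + 64.8438 = 215.8438

215.84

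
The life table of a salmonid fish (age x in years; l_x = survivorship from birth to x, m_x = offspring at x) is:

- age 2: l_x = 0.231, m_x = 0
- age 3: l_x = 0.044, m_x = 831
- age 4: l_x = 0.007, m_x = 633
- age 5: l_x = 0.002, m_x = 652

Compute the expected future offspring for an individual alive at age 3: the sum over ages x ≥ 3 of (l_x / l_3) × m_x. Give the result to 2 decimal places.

l_3 = 0.044. Conditional survival from age 3 to x is l_x / l_3.
  x=3: (0.044/0.044) × 831 = 831.0000
  x=4: (0.007/0.044) × 633 = 100.7045
  x=5: (0.002/0.044) × 652 = 29.6364
Sum = 831.0000 + 100.7045 + 29.6364 = 961.3409

961.34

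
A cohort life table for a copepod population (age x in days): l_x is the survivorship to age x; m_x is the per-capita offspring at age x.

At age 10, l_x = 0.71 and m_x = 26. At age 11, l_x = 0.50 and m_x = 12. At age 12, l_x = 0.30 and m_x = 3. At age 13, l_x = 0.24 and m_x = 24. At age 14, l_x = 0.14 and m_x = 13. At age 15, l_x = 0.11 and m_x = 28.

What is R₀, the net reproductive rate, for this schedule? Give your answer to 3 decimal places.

36.020

R₀ = Σ l_x m_x:
  age 10: 0.71 × 26 = 18.4600
  age 11: 0.50 × 12 = 6.0000
  age 12: 0.30 × 3 = 0.9000
  age 13: 0.24 × 24 = 5.7600
  age 14: 0.14 × 13 = 1.8200
  age 15: 0.11 × 28 = 3.0800
R₀ = 18.4600 + 6.0000 + 0.9000 + 5.7600 + 1.8200 + 3.0800 = 36.0200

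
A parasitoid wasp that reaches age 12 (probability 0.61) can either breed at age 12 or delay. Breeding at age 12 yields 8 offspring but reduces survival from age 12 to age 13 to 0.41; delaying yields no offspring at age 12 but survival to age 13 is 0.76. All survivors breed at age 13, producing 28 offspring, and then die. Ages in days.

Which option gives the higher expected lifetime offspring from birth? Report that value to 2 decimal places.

breed at age 12: R₀ = 0.61 × (8 + 0.41 × 28) = 0.61 × 19.4800 = 11.8828
delay to age 13: R₀ = 0.61 × (0.76 × 28) = 0.61 × 21.2800 = 12.9808
Higher: delay to age 13 (12.9808).

12.98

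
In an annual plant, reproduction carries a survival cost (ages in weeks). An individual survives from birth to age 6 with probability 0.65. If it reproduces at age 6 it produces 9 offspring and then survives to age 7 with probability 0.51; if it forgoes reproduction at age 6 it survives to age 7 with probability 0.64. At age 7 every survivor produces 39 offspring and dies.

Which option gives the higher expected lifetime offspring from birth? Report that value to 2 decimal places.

18.78

breed at age 6: R₀ = 0.65 × (9 + 0.51 × 39) = 0.65 × 28.8900 = 18.7785
delay to age 7: R₀ = 0.65 × (0.64 × 39) = 0.65 × 24.9600 = 16.2240
Higher: breed at age 6 (18.7785).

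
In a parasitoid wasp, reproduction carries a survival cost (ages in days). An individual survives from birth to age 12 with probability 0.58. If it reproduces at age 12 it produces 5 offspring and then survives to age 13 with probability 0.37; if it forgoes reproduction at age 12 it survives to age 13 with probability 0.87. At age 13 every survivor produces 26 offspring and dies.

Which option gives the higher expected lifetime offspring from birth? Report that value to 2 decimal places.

13.12

breed at age 12: R₀ = 0.58 × (5 + 0.37 × 26) = 0.58 × 14.6200 = 8.4796
delay to age 13: R₀ = 0.58 × (0.87 × 26) = 0.58 × 22.6200 = 13.1196
Higher: delay to age 13 (13.1196).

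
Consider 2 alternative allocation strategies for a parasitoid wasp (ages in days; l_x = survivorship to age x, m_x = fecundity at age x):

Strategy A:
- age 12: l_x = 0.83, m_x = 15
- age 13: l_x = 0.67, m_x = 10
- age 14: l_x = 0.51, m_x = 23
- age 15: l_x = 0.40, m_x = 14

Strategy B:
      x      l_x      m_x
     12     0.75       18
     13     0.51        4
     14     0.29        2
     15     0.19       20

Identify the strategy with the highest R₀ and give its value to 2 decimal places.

36.48

Strategy A: R₀ = 0.83×15 + 0.67×10 + 0.51×23 + 0.40×14 = 36.4800
Strategy B: R₀ = 0.75×18 + 0.51×4 + 0.29×2 + 0.19×20 = 19.9200
Highest R₀: strategy A with 36.4800.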